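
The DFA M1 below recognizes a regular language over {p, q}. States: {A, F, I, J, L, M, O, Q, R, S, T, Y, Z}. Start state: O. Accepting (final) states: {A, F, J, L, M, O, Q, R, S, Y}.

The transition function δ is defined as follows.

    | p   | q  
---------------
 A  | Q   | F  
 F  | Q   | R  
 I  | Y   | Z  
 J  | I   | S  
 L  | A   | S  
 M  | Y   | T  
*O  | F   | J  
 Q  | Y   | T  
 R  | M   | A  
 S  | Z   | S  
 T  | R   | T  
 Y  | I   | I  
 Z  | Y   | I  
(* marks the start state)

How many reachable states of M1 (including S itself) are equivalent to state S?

2

Reachable states from the start: {A,F,I,J,M,O,Q,R,S,T,Y,Z}. Unreachable: {L} — drop them.
Initial partition by acceptance: {A,F,J,M,O,Q,R,S,Y} | {I,T,Z}.
Split {A,F,J,M,O,Q,R,S,Y} by δ(·,p) → {A,F,M,O,Q,R} and {J,S,Y}.
On input p, block {A,F,M,O,Q,R} splits into {A,F,O,R} and {M,Q}.
Split {A,F,O,R} by δ(·,p) → {A,F,R} and {O}.
Split {I,T,Z} by δ(·,p) → {I,Z} and {T}.
On input q, block {J,S,Y} splits into {J,S} and {Y}.
No further refinement is possible. Final partition (7 blocks): {A,F,R} | {I,Z} | {J,S} | {M,Q} | {O} | {T} | {Y}.
State S belongs to the block {J,S}, which has 2 states.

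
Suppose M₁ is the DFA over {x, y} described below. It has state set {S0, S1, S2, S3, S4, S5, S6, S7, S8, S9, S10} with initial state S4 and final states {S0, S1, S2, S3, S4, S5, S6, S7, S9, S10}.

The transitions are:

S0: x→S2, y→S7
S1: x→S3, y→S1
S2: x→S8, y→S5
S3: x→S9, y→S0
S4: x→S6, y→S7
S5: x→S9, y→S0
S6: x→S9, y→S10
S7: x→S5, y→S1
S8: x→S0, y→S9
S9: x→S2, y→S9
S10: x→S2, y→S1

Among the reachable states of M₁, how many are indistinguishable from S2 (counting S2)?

1

Every state is reachable, so we keep all 11.
Initial partition by acceptance: {S0,S1,S2,S3,S4,S5,S6,S7,S9,S10} | {S8}.
On input x, block {S0,S1,S2,S3,S4,S5,S6,S7,S9,S10} splits into {S0,S1,S3,S4,S5,S6,S7,S9,S10} and {S2}.
Split {S0,S1,S3,S4,S5,S6,S7,S9,S10} by δ(·,x) → {S1,S3,S4,S5,S6,S7} and {S0,S9,S10}.
Refine {S1,S3,S4,S5,S6,S7} on symbol x: members go to different blocks, giving {S1,S4,S7} and {S3,S5,S6}.
Refine {S0,S9,S10} on symbol y: members go to different blocks, giving {S0,S10} and {S9}.
The partition is now stable with 6 blocks: {S1,S4,S7} | {S8} | {S2} | {S0,S10} | {S3,S5,S6} | {S9}.
State S2 belongs to the block {S2}, which has 1 states.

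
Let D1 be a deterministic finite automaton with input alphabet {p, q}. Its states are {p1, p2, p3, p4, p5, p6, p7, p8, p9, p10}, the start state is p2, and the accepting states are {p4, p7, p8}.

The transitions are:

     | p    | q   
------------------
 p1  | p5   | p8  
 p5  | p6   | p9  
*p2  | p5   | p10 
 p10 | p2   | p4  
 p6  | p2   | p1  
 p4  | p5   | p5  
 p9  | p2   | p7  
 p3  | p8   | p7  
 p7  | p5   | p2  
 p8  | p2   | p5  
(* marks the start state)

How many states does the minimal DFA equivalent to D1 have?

3

Reachable states from the start: {p1,p2,p4,p5,p6,p7,p8,p9,p10}. Unreachable: {p3} — drop them.
Initial partition by acceptance: {p4,p7,p8} | {p1,p2,p5,p6,p9,p10}.
On input q, block {p1,p2,p5,p6,p9,p10} splits into {p1,p9,p10} and {p2,p5,p6}.
The partition is now stable with 3 blocks: {p4,p7,p8} | {p1,p9,p10} | {p2,p5,p6}.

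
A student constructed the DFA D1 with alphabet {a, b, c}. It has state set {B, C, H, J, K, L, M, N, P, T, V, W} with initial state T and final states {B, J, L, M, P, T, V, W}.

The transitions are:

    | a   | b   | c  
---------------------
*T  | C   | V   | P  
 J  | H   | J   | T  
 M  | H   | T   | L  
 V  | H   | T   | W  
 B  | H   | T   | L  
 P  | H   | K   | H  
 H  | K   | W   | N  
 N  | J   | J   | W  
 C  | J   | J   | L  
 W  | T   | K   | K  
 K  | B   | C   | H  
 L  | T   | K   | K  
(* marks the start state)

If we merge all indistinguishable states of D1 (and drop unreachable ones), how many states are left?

First remove the unreachable states {M}; 11 states remain.
P0 = {B,J,L,P,T,V,W} | {C,H,K,N}.
On input a, block {B,J,L,P,T,V,W} splits into {B,J,P,T,V} and {L,W}.
Refine {B,J,P,T,V} on symbol b: members go to different blocks, giving {B,J,T,V} and {P}.
Split {B,J,T,V} by δ(·,c) → {B,V} and {T} and {J}.
Refine {C,H,K,N} on symbol a: members go to different blocks, giving {C,N} and {K} and {H}.
Stable partition: {B,V} | {C,N} | {L,W} | {P} | {T} | {J} | {K} | {H} — 8 equivalence classes.

8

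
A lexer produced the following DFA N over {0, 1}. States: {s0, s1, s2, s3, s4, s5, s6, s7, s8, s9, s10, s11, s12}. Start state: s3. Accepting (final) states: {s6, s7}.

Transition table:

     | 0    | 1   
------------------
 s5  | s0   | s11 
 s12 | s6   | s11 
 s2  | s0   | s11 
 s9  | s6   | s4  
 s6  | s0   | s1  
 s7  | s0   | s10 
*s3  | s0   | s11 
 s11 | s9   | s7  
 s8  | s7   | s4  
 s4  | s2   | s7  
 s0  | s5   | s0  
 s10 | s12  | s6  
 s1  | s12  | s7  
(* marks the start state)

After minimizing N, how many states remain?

8

First remove the unreachable states {s8}; 12 states remain.
Initial partition by acceptance: {s6,s7} | {s0,s1,s2,s3,s4,s5,s9,s10,s11,s12}.
Refine {s0,s1,s2,s3,s4,s5,s9,s10,s11,s12} on symbol 0: members go to different blocks, giving {s0,s1,s2,s3,s4,s5,s10,s11} and {s9,s12}.
Refine {s0,s1,s2,s3,s4,s5,s10,s11} on symbol 0: members go to different blocks, giving {s0,s2,s3,s4,s5} and {s1,s10,s11}.
Refine {s0,s2,s3,s4,s5} on symbol 1: members go to different blocks, giving {s2,s3,s5} and {s0} and {s4}.
On input 1, block {s9,s12} splits into {s9} and {s12}.
Split {s1,s10,s11} by δ(·,0) → {s1,s10} and {s11}.
No further refinement is possible. Final partition (8 blocks): {s6,s7} | {s2,s3,s5} | {s9} | {s1,s10} | {s0} | {s4} | {s12} | {s11}.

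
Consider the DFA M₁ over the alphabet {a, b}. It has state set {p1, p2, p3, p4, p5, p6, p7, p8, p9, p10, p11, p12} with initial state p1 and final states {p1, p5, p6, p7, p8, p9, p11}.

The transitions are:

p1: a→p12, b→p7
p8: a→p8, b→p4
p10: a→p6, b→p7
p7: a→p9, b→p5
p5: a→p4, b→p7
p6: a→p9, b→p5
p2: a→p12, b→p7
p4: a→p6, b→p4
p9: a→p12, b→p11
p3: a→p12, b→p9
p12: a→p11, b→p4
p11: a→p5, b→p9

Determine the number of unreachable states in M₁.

4

BFS from p1 reaches {p1, p4, p5, p6, p7, p9, p11, p12}; the 4 state(s) p2, p3, p8, p10 are never visited.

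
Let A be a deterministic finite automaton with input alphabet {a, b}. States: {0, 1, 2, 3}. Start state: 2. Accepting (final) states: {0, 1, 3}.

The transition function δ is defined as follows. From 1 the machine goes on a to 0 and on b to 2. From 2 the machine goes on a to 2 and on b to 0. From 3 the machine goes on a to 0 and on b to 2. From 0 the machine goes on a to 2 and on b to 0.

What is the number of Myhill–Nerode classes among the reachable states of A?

Reachable states from the start: {0,2}. Unreachable: {1,3} — drop them.
Initial partition by acceptance: {0} | {2}.
No further refinement is possible. Final partition (2 blocks): {0} | {2}.

2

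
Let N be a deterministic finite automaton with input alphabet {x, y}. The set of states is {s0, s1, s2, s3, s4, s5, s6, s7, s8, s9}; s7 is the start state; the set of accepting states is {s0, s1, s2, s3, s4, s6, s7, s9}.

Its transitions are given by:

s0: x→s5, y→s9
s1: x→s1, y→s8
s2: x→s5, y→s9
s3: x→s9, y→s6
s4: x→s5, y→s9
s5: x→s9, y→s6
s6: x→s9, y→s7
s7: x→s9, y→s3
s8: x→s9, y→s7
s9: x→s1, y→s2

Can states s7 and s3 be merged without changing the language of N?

Yes

Reachable states from the start: {s1,s2,s3,s5,s6,s7,s8,s9}. Unreachable: {s0,s4} — drop them.
Start with accepting vs non-accepting: {s1,s2,s3,s6,s7,s9} | {s5,s8}.
Split {s1,s2,s3,s6,s7,s9} by δ(·,x) → {s1,s3,s6,s7,s9} and {s2}.
On input y, block {s1,s3,s6,s7,s9} splits into {s3,s6,s7} and {s1} and {s9}.
No further refinement is possible. Final partition (5 blocks): {s3,s6,s7} | {s5,s8} | {s2} | {s1} | {s9}.
s7 and s3 lie in the same block of the stable partition, so they are equivalent — no string distinguishes them.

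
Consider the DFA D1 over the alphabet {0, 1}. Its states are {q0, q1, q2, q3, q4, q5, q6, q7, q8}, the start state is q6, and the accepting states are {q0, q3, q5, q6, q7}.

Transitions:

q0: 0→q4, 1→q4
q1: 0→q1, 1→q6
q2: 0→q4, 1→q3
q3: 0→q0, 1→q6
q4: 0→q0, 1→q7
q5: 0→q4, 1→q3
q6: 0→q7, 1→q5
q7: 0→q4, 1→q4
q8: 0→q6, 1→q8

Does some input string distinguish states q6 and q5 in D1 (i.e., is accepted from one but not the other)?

Yes

States {q1,q2,q8} cannot be reached from the start state, so discard them.
Initial partition by acceptance: {q0,q3,q5,q6,q7} | {q4}.
On input 0, block {q0,q3,q5,q6,q7} splits into {q0,q5,q7} and {q3,q6}.
On input 1, block {q0,q5,q7} splits into {q0,q7} and {q5}.
On input 1, block {q3,q6} splits into {q3} and {q6}.
Stable partition: {q0,q7} | {q4} | {q3} | {q5} | {q6} — 5 equivalence classes.
q6 and q5 end up in different blocks, so they are distinguishable. For instance, the string '0' is accepted from only q6.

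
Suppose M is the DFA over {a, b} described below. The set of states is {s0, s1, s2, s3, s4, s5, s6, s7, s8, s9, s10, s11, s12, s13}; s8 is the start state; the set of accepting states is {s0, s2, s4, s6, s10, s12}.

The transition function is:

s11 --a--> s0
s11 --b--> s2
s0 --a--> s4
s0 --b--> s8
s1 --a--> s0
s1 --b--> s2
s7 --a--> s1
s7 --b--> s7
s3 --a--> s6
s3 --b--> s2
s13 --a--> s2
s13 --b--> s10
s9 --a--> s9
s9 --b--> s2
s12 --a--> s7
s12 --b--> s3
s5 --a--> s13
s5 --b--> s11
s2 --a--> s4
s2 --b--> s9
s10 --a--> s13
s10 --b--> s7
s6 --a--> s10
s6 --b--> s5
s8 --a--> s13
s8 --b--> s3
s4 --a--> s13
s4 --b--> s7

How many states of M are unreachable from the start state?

BFS from s8 reaches {s0, s1, s2, s3, s4, s5, s6, s7, s8, s9, s10, s11, s13}; the 1 state(s) s12 are never visited.

1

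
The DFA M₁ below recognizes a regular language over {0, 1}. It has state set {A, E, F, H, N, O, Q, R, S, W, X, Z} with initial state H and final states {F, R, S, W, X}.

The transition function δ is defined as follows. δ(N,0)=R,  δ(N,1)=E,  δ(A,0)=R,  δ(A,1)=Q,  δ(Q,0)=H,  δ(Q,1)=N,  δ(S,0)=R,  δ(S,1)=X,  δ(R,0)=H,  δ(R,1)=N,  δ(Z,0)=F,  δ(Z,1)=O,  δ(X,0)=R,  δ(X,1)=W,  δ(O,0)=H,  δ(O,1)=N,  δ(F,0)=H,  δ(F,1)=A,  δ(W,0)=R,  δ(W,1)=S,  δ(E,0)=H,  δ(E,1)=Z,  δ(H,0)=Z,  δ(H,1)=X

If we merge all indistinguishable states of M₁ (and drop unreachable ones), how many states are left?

5

Every state is reachable, so we keep all 12.
Initial partition by acceptance: {F,R,S,W,X} | {A,E,H,N,O,Q,Z}.
Refine {F,R,S,W,X} on symbol 0: members go to different blocks, giving {S,W,X} and {F,R}.
On input 0, block {A,E,H,N,O,Q,Z} splits into {E,H,O,Q} and {A,N,Z}.
Refine {E,H,O,Q} on symbol 0: members go to different blocks, giving {E,O,Q} and {H}.
No further refinement is possible. Final partition (5 blocks): {S,W,X} | {E,O,Q} | {F,R} | {A,N,Z} | {H}.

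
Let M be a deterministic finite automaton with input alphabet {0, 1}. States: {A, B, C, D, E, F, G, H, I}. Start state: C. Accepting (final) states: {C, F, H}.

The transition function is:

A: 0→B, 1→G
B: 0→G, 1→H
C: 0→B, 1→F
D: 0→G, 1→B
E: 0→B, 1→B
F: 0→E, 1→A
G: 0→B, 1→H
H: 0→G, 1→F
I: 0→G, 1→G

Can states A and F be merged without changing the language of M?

No

States {D,I} cannot be reached from the start state, so discard them.
P0 = {C,F,H} | {A,B,E,G}.
Refine {C,F,H} on symbol 1: members go to different blocks, giving {C,H} and {F}.
On input 1, block {A,B,E,G} splits into {A,E} and {B,G}.
Stable partition: {C,H} | {A,E} | {F} | {B,G} — 4 equivalence classes.
A and F end up in different blocks, so they are distinguishable. For instance, the string 'ε' is accepted from only F.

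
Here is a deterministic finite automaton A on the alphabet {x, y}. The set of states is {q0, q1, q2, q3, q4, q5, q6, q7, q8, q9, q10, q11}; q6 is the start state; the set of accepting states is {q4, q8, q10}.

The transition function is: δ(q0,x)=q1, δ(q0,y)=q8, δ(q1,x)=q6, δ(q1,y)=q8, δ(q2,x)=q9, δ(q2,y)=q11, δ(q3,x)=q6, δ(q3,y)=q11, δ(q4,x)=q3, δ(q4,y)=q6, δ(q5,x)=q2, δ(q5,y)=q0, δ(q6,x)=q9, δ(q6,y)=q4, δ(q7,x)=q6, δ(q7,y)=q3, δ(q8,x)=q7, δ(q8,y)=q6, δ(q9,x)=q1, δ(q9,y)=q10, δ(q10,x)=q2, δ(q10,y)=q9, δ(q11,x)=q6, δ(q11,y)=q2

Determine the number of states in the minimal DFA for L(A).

First remove the unreachable states {q0,q5}; 10 states remain.
Initial partition by acceptance: {q4,q8,q10} | {q1,q2,q3,q6,q7,q9,q11}.
Refine {q1,q2,q3,q6,q7,q9,q11} on symbol y: members go to different blocks, giving {q2,q3,q7,q11} and {q1,q6,q9}.
Stable partition: {q4,q8,q10} | {q2,q3,q7,q11} | {q1,q6,q9} — 3 equivalence classes.

3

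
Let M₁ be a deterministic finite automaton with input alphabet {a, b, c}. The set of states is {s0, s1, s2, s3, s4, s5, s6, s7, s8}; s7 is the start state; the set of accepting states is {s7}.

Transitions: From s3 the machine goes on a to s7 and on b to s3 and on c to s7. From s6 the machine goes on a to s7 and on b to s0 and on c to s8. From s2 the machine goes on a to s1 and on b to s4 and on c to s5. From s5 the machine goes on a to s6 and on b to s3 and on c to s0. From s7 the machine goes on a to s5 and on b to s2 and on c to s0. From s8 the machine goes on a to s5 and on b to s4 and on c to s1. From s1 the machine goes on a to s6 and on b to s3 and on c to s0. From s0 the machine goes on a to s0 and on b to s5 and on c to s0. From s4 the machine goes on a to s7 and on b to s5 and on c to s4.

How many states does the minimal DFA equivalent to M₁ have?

7

Initial partition by acceptance: {s7} | {s0,s1,s2,s3,s4,s5,s6,s8}.
On input a, block {s0,s1,s2,s3,s4,s5,s6,s8} splits into {s0,s1,s2,s5,s8} and {s3,s4,s6}.
Refine {s0,s1,s2,s5,s8} on symbol a: members go to different blocks, giving {s0,s2,s8} and {s1,s5}.
On input a, block {s0,s2,s8} splits into {s2,s8} and {s0}.
On input b, block {s3,s4,s6} splits into {s3} and {s4} and {s6}.
Stable partition: {s7} | {s2,s8} | {s3} | {s1,s5} | {s0} | {s4} | {s6} — 7 equivalence classes.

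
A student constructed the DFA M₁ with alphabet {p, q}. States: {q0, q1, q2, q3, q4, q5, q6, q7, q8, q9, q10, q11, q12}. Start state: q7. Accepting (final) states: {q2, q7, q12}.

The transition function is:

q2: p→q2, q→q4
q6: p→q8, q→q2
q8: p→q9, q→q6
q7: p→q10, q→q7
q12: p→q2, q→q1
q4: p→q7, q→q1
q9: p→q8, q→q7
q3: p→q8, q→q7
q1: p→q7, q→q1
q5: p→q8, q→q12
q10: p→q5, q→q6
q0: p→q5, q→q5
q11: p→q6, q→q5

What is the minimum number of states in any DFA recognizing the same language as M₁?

7

First remove the unreachable states {q0,q3,q11}; 10 states remain.
Start with accepting vs non-accepting: {q2,q7,q12} | {q1,q4,q5,q6,q8,q9,q10}.
On input p, block {q2,q7,q12} splits into {q2,q12} and {q7}.
Refine {q1,q4,q5,q6,q8,q9,q10} on symbol p: members go to different blocks, giving {q5,q6,q8,q9,q10} and {q1,q4}.
Refine {q5,q6,q8,q9,q10} on symbol q: members go to different blocks, giving {q5,q6} and {q8,q10} and {q9}.
On input p, block {q8,q10} splits into {q8} and {q10}.
The partition is now stable with 7 blocks: {q2,q12} | {q5,q6} | {q7} | {q1,q4} | {q8} | {q9} | {q10}.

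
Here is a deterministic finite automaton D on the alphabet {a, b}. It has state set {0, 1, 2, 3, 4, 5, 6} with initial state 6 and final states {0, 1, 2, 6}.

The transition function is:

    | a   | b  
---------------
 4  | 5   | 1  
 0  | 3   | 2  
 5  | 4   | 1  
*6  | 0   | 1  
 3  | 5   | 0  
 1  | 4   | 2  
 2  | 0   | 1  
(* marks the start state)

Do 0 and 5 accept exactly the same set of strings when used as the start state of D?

P0 = {0,1,2,6} | {3,4,5}.
On input a, block {0,1,2,6} splits into {0,1} and {2,6}.
No further refinement is possible. Final partition (3 blocks): {0,1} | {3,4,5} | {2,6}.
0 and 5 end up in different blocks, so they are distinguishable. For instance, the string 'ε' is accepted from only 0.

No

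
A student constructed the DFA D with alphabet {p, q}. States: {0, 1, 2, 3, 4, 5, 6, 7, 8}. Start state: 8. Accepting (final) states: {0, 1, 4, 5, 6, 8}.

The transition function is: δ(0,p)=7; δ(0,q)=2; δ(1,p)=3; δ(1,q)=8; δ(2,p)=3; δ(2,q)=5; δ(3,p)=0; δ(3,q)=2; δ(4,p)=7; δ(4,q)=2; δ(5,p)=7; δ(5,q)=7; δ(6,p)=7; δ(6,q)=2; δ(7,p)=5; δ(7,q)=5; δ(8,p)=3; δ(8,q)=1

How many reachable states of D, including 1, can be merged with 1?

First remove the unreachable states {4,6}; 7 states remain.
P0 = {0,1,5,8} | {2,3,7}.
On input q, block {0,1,5,8} splits into {0,5} and {1,8}.
On input p, block {2,3,7} splits into {3,7} and {2}.
On input q, block {0,5} splits into {0} and {5}.
On input p, block {3,7} splits into {3} and {7}.
The partition is now stable with 6 blocks: {0} | {3} | {1,8} | {2} | {5} | {7}.
State 1 belongs to the block {1,8}, which has 2 states.

2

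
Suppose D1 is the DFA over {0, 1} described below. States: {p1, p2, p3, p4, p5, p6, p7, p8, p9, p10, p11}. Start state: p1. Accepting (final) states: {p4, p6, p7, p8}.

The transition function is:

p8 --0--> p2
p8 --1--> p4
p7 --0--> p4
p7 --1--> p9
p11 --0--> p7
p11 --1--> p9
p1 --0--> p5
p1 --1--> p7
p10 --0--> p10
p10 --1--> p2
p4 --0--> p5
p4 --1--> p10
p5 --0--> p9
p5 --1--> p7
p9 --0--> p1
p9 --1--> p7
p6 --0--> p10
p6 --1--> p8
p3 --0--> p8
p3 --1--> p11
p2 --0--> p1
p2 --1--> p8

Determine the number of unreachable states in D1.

3

BFS from p1 reaches {p1, p2, p4, p5, p7, p8, p9, p10}; the 3 state(s) p3, p6, p11 are never visited.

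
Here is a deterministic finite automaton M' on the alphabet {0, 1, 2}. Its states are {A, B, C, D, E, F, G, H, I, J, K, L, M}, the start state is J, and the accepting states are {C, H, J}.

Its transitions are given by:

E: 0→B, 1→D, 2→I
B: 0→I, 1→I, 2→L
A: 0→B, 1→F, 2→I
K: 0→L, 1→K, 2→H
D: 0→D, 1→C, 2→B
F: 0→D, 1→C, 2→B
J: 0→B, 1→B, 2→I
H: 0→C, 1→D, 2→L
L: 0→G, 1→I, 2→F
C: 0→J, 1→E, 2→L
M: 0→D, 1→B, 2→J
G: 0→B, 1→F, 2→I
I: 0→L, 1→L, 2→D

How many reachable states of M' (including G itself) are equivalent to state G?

First remove the unreachable states {A,H,K,M}; 9 states remain.
Start with accepting vs non-accepting: {C,J} | {B,D,E,F,G,I,L}.
Split {C,J} by δ(·,0) → {C} and {J}.
On input 1, block {B,D,E,F,G,I,L} splits into {B,E,G,I,L} and {D,F}.
Split {B,E,G,I,L} by δ(·,1) → {B,I,L} and {E,G}.
Refine {B,I,L} on symbol 0: members go to different blocks, giving {B,I} and {L}.
Split {B,I} by δ(·,0) → {B} and {I}.
No further refinement is possible. Final partition (7 blocks): {C} | {B} | {J} | {D,F} | {E,G} | {L} | {I}.
The equivalence class containing G is {E,G}, of size 2.

2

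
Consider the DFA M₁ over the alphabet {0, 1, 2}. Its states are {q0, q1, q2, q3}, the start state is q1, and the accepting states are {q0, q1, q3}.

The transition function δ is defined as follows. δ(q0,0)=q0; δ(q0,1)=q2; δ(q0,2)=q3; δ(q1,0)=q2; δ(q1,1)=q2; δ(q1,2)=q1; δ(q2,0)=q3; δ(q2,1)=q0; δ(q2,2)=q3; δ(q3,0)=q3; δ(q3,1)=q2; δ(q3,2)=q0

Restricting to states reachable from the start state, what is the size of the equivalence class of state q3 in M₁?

2

Every state is reachable, so we keep all 4.
Start with accepting vs non-accepting: {q0,q1,q3} | {q2}.
Refine {q0,q1,q3} on symbol 0: members go to different blocks, giving {q0,q3} and {q1}.
No further refinement is possible. Final partition (3 blocks): {q0,q3} | {q2} | {q1}.
The equivalence class containing q3 is {q0,q3}, of size 2.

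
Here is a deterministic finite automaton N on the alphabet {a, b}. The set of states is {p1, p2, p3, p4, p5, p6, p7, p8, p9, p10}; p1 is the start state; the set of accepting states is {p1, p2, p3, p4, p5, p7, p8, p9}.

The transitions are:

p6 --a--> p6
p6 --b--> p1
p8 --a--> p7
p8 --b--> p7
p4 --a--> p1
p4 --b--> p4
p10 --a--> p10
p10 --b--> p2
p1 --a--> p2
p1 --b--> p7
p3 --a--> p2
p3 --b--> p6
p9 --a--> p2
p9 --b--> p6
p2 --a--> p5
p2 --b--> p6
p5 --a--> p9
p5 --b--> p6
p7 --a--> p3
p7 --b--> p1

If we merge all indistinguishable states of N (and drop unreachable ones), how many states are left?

States {p4,p8,p10} cannot be reached from the start state, so discard them.
Initial partition by acceptance: {p1,p2,p3,p5,p7,p9} | {p6}.
Refine {p1,p2,p3,p5,p7,p9} on symbol b: members go to different blocks, giving {p2,p3,p5,p9} and {p1,p7}.
Stable partition: {p2,p3,p5,p9} | {p6} | {p1,p7} — 3 equivalence classes.

3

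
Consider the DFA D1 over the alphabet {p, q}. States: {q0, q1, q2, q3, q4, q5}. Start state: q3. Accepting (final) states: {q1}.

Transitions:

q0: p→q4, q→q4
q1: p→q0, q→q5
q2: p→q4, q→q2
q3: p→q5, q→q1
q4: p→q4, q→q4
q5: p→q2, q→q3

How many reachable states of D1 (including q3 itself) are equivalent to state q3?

1

All states are reachable from the start state.
P0 = {q1} | {q0,q2,q3,q4,q5}.
Split {q0,q2,q3,q4,q5} by δ(·,q) → {q0,q2,q4,q5} and {q3}.
Split {q0,q2,q4,q5} by δ(·,q) → {q0,q2,q4} and {q5}.
The partition is now stable with 4 blocks: {q1} | {q0,q2,q4} | {q3} | {q5}.
The equivalence class containing q3 is {q3}, of size 1.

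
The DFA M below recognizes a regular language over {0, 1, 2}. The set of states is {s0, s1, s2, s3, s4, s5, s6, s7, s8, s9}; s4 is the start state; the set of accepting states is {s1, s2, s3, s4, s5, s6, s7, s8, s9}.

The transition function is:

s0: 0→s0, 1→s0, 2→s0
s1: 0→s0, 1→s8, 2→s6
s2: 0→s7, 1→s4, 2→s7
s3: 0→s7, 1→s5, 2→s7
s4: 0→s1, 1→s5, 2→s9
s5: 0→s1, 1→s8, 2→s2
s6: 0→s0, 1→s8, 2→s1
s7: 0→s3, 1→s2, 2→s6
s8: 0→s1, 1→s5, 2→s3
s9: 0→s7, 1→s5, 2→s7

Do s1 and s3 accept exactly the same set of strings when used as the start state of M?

Every state is reachable, so we keep all 10.
Initial partition by acceptance: {s1,s2,s3,s4,s5,s6,s7,s8,s9} | {s0}.
Refine {s1,s2,s3,s4,s5,s6,s7,s8,s9} on symbol 0: members go to different blocks, giving {s2,s3,s4,s5,s7,s8,s9} and {s1,s6}.
Refine {s2,s3,s4,s5,s7,s8,s9} on symbol 0: members go to different blocks, giving {s2,s3,s7,s9} and {s4,s5,s8}.
Refine {s2,s3,s7,s9} on symbol 1: members go to different blocks, giving {s2,s3,s9} and {s7}.
No further refinement is possible. Final partition (5 blocks): {s2,s3,s9} | {s0} | {s1,s6} | {s4,s5,s8} | {s7}.
s1 and s3 end up in different blocks, so they are distinguishable. For instance, the string '0' is accepted from only s3.

No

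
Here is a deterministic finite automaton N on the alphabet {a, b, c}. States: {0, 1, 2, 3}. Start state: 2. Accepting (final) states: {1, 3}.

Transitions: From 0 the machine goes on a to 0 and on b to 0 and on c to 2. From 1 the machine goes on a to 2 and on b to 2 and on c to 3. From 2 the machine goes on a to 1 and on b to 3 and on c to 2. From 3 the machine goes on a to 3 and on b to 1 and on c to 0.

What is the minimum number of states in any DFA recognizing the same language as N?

4

Start with accepting vs non-accepting: {1,3} | {0,2}.
Split {1,3} by δ(·,a) → {1} and {3}.
On input a, block {0,2} splits into {0} and {2}.
Stable partition: {1} | {0} | {3} | {2} — 4 equivalence classes.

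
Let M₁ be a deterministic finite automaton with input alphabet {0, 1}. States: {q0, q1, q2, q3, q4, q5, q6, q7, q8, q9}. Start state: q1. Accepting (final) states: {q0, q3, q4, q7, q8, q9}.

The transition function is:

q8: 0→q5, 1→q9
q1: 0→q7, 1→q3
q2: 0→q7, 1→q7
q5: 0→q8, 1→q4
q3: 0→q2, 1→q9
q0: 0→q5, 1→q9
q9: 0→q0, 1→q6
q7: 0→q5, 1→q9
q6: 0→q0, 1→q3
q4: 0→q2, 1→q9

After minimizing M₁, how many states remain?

3

Every state is reachable, so we keep all 10.
Initial partition by acceptance: {q0,q3,q4,q7,q8,q9} | {q1,q2,q5,q6}.
Split {q0,q3,q4,q7,q8,q9} by δ(·,0) → {q0,q3,q4,q7,q8} and {q9}.
The partition is now stable with 3 blocks: {q0,q3,q4,q7,q8} | {q1,q2,q5,q6} | {q9}.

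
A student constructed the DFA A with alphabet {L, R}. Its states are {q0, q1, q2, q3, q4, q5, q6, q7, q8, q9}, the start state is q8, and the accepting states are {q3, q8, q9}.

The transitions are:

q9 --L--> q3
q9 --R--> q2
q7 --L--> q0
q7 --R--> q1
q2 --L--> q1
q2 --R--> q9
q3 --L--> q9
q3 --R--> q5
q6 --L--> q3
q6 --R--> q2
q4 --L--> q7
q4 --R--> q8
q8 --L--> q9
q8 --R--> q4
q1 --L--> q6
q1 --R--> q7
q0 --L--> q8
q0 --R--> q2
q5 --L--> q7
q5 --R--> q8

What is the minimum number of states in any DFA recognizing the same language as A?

4

Every state is reachable, so we keep all 10.
Initial partition by acceptance: {q3,q8,q9} | {q0,q1,q2,q4,q5,q6,q7}.
Refine {q0,q1,q2,q4,q5,q6,q7} on symbol L: members go to different blocks, giving {q1,q2,q4,q5,q7} and {q0,q6}.
Split {q1,q2,q4,q5,q7} by δ(·,L) → {q2,q4,q5} and {q1,q7}.
Stable partition: {q3,q8,q9} | {q2,q4,q5} | {q0,q6} | {q1,q7} — 4 equivalence classes.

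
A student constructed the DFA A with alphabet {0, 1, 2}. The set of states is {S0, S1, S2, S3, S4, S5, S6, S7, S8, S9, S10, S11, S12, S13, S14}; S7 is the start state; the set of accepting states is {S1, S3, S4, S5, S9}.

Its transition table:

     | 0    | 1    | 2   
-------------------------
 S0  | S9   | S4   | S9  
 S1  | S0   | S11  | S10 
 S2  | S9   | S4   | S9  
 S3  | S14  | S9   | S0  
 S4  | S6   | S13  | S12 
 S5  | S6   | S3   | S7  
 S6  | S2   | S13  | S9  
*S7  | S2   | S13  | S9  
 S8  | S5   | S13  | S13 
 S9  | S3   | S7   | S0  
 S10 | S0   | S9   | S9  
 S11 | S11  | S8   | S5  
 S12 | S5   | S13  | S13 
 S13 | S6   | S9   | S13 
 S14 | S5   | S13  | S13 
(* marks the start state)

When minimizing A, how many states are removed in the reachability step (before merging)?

4

Starting at S7 and following transitions, the reachable set is {S0, S2, S3, S4, S5, S6, S7, S9, S12, S13, S14}. That leaves S1, S8, S10, S11 unreachable — 4 in total.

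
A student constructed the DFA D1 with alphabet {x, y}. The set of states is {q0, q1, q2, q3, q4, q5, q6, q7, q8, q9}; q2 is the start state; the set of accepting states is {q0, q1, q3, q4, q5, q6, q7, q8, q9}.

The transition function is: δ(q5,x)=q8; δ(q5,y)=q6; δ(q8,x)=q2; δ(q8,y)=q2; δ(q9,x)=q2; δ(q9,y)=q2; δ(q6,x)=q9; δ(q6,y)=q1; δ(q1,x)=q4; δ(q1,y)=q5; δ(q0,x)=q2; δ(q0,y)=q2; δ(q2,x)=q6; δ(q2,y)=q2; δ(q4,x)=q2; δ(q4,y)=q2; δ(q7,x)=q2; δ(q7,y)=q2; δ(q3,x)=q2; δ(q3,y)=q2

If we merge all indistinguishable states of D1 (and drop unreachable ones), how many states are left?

3

States {q0,q3,q7} cannot be reached from the start state, so discard them.
P0 = {q1,q4,q5,q6,q8,q9} | {q2}.
On input x, block {q1,q4,q5,q6,q8,q9} splits into {q1,q5,q6} and {q4,q8,q9}.
Stable partition: {q1,q5,q6} | {q2} | {q4,q8,q9} — 3 equivalence classes.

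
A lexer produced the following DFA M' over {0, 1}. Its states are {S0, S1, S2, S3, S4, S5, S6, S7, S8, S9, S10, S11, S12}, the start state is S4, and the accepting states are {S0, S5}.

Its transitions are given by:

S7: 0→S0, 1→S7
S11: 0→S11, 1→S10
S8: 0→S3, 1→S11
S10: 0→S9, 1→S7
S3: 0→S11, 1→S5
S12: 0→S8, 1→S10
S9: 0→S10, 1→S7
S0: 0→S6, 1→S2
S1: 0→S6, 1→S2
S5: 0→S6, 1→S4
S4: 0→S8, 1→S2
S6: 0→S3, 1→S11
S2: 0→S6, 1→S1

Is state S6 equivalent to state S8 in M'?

Yes

Reachable states from the start: {S0,S1,S2,S3,S4,S5,S6,S7,S8,S9,S10,S11}. Unreachable: {S12} — drop them.
Start with accepting vs non-accepting: {S0,S5} | {S1,S2,S3,S4,S6,S7,S8,S9,S10,S11}.
Split {S1,S2,S3,S4,S6,S7,S8,S9,S10,S11} by δ(·,0) → {S1,S2,S3,S4,S6,S8,S9,S10,S11} and {S7}.
On input 1, block {S1,S2,S3,S4,S6,S8,S9,S10,S11} splits into {S1,S2,S4,S6,S8,S11} and {S9,S10} and {S3}.
Split {S1,S2,S4,S6,S8,S11} by δ(·,0) → {S1,S2,S4,S11} and {S6,S8}.
On input 0, block {S1,S2,S4,S11} splits into {S1,S2,S4} and {S11}.
No further refinement is possible. Final partition (7 blocks): {S0,S5} | {S1,S2,S4} | {S7} | {S9,S10} | {S3} | {S6,S8} | {S11}.
S6 and S8 lie in the same block of the stable partition, so they are equivalent — no string distinguishes them.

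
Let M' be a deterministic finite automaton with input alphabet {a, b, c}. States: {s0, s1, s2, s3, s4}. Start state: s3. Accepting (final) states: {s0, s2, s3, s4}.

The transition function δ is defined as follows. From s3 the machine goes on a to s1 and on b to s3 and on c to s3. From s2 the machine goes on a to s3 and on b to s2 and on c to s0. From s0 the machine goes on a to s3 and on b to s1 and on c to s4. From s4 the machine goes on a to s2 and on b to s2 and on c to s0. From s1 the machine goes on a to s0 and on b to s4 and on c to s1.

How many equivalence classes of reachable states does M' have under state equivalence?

5

All states are reachable from the start state.
P0 = {s0,s2,s3,s4} | {s1}.
Refine {s0,s2,s3,s4} on symbol a: members go to different blocks, giving {s0,s2,s4} and {s3}.
On input a, block {s0,s2,s4} splits into {s0,s2} and {s4}.
Split {s0,s2} by δ(·,b) → {s0} and {s2}.
The partition is now stable with 5 blocks: {s0} | {s1} | {s3} | {s4} | {s2}.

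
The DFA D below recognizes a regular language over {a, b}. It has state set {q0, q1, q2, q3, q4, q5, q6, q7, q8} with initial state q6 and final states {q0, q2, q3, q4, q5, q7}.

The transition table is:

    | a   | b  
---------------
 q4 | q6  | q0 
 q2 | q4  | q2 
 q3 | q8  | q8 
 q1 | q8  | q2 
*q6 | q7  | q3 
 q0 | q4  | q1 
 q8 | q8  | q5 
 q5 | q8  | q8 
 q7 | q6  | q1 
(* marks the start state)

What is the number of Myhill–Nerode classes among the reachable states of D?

8

All states are reachable from the start state.
P0 = {q0,q2,q3,q4,q5,q7} | {q1,q6,q8}.
Split {q0,q2,q3,q4,q5,q7} by δ(·,a) → {q3,q4,q5,q7} and {q0,q2}.
On input b, block {q3,q4,q5,q7} splits into {q3,q5,q7} and {q4}.
Refine {q1,q6,q8} on symbol a: members go to different blocks, giving {q1,q8} and {q6}.
On input a, block {q3,q5,q7} splits into {q3,q5} and {q7}.
Split {q1,q8} by δ(·,b) → {q1} and {q8}.
Refine {q0,q2} on symbol b: members go to different blocks, giving {q0} and {q2}.
The partition is now stable with 8 blocks: {q3,q5} | {q1} | {q0} | {q4} | {q6} | {q7} | {q8} | {q2}.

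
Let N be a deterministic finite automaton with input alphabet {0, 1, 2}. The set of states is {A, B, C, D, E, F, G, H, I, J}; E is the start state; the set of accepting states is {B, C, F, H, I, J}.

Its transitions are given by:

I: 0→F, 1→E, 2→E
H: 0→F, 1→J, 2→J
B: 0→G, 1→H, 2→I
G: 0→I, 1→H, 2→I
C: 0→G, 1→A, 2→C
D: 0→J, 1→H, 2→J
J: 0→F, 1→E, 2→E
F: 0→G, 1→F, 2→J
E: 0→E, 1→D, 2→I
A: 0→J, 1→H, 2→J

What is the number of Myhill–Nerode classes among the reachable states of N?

Reachable states from the start: {D,E,F,G,H,I,J}. Unreachable: {A,B,C} — drop them.
Start with accepting vs non-accepting: {F,H,I,J} | {D,E,G}.
On input 0, block {F,H,I,J} splits into {H,I,J} and {F}.
On input 1, block {H,I,J} splits into {I,J} and {H}.
Refine {D,E,G} on symbol 0: members go to different blocks, giving {D,G} and {E}.
No further refinement is possible. Final partition (5 blocks): {I,J} | {D,G} | {F} | {H} | {E}.

5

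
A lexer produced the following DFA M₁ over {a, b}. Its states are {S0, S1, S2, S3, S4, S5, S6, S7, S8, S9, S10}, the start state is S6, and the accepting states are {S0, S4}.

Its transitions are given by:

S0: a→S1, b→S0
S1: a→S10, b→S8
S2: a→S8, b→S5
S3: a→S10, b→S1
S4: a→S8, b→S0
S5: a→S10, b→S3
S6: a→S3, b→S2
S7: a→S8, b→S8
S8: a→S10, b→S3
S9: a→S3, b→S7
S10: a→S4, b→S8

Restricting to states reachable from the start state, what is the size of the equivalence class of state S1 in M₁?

States {S7,S9} cannot be reached from the start state, so discard them.
Start with accepting vs non-accepting: {S0,S4} | {S1,S2,S3,S5,S6,S8,S10}.
Refine {S1,S2,S3,S5,S6,S8,S10} on symbol a: members go to different blocks, giving {S1,S2,S3,S5,S6,S8} and {S10}.
On input a, block {S1,S2,S3,S5,S6,S8} splits into {S1,S3,S5,S8} and {S2,S6}.
Split {S2,S6} by δ(·,b) → {S2} and {S6}.
Stable partition: {S0,S4} | {S1,S3,S5,S8} | {S10} | {S2} | {S6} — 5 equivalence classes.
State S1 belongs to the block {S1,S3,S5,S8}, which has 4 states.

4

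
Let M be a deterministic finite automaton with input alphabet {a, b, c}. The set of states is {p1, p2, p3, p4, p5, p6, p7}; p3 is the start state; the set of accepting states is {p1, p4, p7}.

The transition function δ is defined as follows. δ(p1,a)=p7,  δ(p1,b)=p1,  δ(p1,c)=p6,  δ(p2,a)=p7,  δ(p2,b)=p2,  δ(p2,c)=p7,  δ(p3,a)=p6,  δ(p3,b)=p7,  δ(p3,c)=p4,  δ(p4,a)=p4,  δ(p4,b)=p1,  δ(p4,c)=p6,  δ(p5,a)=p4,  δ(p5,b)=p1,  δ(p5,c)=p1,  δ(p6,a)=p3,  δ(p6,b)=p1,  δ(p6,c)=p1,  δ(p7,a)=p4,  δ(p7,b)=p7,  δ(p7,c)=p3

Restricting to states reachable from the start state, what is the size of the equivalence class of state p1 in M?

3

Reachable states from the start: {p1,p3,p4,p6,p7}. Unreachable: {p2,p5} — drop them.
Initial partition by acceptance: {p1,p4,p7} | {p3,p6}.
No further refinement is possible. Final partition (2 blocks): {p1,p4,p7} | {p3,p6}.
State p1 belongs to the block {p1,p4,p7}, which has 3 states.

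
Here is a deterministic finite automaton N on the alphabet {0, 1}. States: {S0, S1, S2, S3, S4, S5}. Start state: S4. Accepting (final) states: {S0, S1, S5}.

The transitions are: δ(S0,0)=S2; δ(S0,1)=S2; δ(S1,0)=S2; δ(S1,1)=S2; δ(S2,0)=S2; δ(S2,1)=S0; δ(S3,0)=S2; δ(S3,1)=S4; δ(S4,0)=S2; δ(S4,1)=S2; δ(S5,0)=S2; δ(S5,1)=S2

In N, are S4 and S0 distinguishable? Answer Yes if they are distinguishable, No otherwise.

First remove the unreachable states {S1,S3,S5}; 3 states remain.
P0 = {S0} | {S2,S4}.
Split {S2,S4} by δ(·,1) → {S2} and {S4}.
Stable partition: {S0} | {S2} | {S4} — 3 equivalence classes.
S4 and S0 end up in different blocks, so they are distinguishable. For instance, the string 'ε' is accepted from only S0.

Yes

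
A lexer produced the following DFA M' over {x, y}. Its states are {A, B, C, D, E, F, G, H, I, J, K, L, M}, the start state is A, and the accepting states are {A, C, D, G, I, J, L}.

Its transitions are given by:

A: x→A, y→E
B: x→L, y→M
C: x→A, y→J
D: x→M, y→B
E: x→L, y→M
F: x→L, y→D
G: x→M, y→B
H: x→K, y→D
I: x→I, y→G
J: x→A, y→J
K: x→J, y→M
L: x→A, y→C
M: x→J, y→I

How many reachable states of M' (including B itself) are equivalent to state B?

2

States {D,F,H,K} cannot be reached from the start state, so discard them.
Initial partition by acceptance: {A,C,G,I,J,L} | {B,E,M}.
On input x, block {A,C,G,I,J,L} splits into {A,C,I,J,L} and {G}.
On input y, block {A,C,I,J,L} splits into {C,J,L} and {A} and {I}.
Refine {B,E,M} on symbol y: members go to different blocks, giving {B,E} and {M}.
Stable partition: {C,J,L} | {B,E} | {G} | {A} | {I} | {M} — 6 equivalence classes.
State B belongs to the block {B,E}, which has 2 states.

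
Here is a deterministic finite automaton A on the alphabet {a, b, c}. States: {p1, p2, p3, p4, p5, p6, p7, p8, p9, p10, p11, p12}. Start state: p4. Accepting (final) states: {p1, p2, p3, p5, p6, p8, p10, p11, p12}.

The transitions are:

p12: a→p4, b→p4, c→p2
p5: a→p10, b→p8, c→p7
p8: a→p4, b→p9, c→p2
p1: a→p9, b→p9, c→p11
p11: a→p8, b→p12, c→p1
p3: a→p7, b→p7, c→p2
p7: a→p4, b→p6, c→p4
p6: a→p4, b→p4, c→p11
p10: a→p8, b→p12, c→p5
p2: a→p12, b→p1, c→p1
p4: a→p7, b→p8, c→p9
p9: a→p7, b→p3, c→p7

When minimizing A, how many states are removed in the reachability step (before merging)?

BFS from p4 reaches {p1, p2, p3, p4, p6, p7, p8, p9, p11, p12}; the 2 state(s) p5, p10 are never visited.

2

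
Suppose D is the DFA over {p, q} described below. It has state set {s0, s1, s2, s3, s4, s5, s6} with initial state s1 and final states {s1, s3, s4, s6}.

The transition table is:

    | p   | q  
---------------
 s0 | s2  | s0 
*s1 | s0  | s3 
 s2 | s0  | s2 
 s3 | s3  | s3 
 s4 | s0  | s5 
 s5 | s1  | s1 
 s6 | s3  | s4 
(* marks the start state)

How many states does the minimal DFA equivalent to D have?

3

Reachable states from the start: {s0,s1,s2,s3}. Unreachable: {s4,s5,s6} — drop them.
Initial partition by acceptance: {s1,s3} | {s0,s2}.
Refine {s1,s3} on symbol p: members go to different blocks, giving {s1} and {s3}.
No further refinement is possible. Final partition (3 blocks): {s1} | {s0,s2} | {s3}.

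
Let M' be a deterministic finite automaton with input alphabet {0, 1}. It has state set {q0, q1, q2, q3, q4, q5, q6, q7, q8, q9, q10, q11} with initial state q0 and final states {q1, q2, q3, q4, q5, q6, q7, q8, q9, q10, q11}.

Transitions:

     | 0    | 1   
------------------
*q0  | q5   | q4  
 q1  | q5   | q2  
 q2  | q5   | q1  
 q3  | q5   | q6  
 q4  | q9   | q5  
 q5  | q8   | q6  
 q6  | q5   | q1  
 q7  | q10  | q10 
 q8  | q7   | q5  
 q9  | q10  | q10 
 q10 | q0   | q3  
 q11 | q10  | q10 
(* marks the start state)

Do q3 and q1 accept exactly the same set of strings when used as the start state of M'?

First remove the unreachable states {q11}; 11 states remain.
Initial partition by acceptance: {q1,q2,q3,q4,q5,q6,q7,q8,q9,q10} | {q0}.
On input 0, block {q1,q2,q3,q4,q5,q6,q7,q8,q9,q10} splits into {q1,q2,q3,q4,q5,q6,q7,q8,q9} and {q10}.
Split {q1,q2,q3,q4,q5,q6,q7,q8,q9} by δ(·,0) → {q1,q2,q3,q4,q5,q6,q8} and {q7,q9}.
On input 0, block {q1,q2,q3,q4,q5,q6,q8} splits into {q1,q2,q3,q5,q6} and {q4,q8}.
Split {q1,q2,q3,q5,q6} by δ(·,0) → {q1,q2,q3,q6} and {q5}.
No further refinement is possible. Final partition (6 blocks): {q1,q2,q3,q6} | {q0} | {q10} | {q7,q9} | {q4,q8} | {q5}.
q3 and q1 lie in the same block of the stable partition, so they are equivalent — no string distinguishes them.

Yes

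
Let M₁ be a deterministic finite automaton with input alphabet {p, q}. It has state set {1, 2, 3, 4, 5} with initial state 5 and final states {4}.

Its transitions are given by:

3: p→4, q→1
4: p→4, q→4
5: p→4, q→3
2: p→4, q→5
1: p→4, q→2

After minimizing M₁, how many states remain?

2

Every state is reachable, so we keep all 5.
Initial partition by acceptance: {4} | {1,2,3,5}.
The partition is now stable with 2 blocks: {4} | {1,2,3,5}.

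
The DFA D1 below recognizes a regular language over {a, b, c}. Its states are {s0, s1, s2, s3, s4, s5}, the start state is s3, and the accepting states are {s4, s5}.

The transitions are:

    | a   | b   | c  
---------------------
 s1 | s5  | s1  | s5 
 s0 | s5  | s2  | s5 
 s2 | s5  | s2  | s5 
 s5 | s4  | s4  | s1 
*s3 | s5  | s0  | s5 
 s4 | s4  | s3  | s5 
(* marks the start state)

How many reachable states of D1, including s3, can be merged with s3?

4

Start with accepting vs non-accepting: {s4,s5} | {s0,s1,s2,s3}.
Split {s4,s5} by δ(·,b) → {s4} and {s5}.
The partition is now stable with 3 blocks: {s4} | {s0,s1,s2,s3} | {s5}.
State s3 belongs to the block {s0,s1,s2,s3}, which has 4 states.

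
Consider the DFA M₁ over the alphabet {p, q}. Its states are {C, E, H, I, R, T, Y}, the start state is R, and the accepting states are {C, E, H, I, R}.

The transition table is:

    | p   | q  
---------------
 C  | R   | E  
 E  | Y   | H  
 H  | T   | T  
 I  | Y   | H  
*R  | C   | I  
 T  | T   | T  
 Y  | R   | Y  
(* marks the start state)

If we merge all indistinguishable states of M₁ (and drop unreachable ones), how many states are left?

5

Initial partition by acceptance: {C,E,H,I,R} | {T,Y}.
On input p, block {C,E,H,I,R} splits into {E,H,I} and {C,R}.
On input q, block {E,H,I} splits into {E,I} and {H}.
On input p, block {T,Y} splits into {T} and {Y}.
No further refinement is possible. Final partition (5 blocks): {E,I} | {T} | {C,R} | {H} | {Y}.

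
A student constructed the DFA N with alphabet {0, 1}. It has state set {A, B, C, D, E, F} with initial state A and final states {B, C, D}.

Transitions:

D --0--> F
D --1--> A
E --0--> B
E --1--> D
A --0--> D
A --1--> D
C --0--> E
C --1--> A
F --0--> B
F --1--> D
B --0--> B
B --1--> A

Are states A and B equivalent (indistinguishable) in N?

No

Reachable states from the start: {A,B,D,F}. Unreachable: {C,E} — drop them.
Initial partition by acceptance: {B,D} | {A,F}.
Refine {B,D} on symbol 0: members go to different blocks, giving {B} and {D}.
On input 0, block {A,F} splits into {A} and {F}.
Stable partition: {B} | {A} | {D} | {F} — 4 equivalence classes.
A and B end up in different blocks, so they are distinguishable. For instance, the string 'ε' is accepted from only B.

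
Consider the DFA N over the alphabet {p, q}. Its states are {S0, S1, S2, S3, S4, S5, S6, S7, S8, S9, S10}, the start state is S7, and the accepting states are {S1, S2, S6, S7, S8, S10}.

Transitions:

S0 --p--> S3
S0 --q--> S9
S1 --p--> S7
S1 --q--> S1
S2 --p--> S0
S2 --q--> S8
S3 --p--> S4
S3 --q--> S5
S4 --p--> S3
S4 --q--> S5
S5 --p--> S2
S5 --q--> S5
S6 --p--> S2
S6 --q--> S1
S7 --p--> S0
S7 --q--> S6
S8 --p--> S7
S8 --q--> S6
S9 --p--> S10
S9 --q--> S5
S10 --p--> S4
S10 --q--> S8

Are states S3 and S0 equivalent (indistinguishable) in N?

Start with accepting vs non-accepting: {S1,S2,S6,S7,S8,S10} | {S0,S3,S4,S5,S9}.
Refine {S1,S2,S6,S7,S8,S10} on symbol p: members go to different blocks, giving {S1,S6,S8} and {S2,S7,S10}.
Refine {S0,S3,S4,S5,S9} on symbol p: members go to different blocks, giving {S0,S3,S4} and {S5,S9}.
Stable partition: {S1,S6,S8} | {S0,S3,S4} | {S2,S7,S10} | {S5,S9} — 4 equivalence classes.
S3 and S0 lie in the same block of the stable partition, so they are equivalent — no string distinguishes them.

Yes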